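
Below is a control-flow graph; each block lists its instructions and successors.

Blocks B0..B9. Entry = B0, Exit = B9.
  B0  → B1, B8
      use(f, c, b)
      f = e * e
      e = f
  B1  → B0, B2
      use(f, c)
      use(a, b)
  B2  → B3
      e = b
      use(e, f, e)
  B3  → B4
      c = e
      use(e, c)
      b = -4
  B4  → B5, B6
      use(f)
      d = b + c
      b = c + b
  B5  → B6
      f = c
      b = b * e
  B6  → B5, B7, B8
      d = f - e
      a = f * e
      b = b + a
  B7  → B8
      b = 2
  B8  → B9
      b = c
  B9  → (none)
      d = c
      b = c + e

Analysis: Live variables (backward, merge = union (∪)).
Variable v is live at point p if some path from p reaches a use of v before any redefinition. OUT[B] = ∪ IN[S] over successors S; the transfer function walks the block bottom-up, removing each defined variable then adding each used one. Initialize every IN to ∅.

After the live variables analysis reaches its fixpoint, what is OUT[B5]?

Per-block solution:
  B0:  IN={a, b, c, e, f}  OUT={a, b, c, e, f}
  B1:  IN={a, b, c, e, f}  OUT={a, b, c, e, f}
  B2:  IN={b, f}  OUT={e, f}
  B3:  IN={e, f}  OUT={b, c, e, f}
  B4:  IN={b, c, e, f}  OUT={b, c, e, f}
  B5:  IN={b, c, e}  OUT={b, c, e, f}
  B6:  IN={b, c, e, f}  OUT={b, c, e}
  B7:  IN={c, e}  OUT={c, e}
  B8:  IN={c, e}  OUT={c, e}
  B9:  IN={c, e}  OUT={}

Merge at B5: OUT[B5] = IN[B6] = {b, c, e, f}

Answer: {b, c, e, f}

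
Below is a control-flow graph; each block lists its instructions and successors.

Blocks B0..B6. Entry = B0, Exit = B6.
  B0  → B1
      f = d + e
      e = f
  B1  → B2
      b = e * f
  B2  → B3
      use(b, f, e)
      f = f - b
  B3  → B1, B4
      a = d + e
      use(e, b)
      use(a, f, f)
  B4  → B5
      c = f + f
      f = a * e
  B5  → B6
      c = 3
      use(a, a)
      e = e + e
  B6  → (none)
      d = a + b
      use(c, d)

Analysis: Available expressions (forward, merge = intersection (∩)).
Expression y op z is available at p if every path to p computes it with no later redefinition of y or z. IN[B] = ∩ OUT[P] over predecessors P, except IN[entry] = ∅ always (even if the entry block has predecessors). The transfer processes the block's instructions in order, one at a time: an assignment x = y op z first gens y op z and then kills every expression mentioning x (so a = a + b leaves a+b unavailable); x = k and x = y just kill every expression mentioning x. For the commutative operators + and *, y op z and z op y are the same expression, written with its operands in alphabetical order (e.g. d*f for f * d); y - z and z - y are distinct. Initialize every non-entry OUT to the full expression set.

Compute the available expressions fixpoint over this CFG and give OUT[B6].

Per-block solution:
  B0:   IN={}   OUT={}
  B1:   IN={}   OUT={e*f}
  B2:   IN={e*f}   OUT={}
  B3:   IN={}   OUT={d+e}
  B4:   IN={d+e}   OUT={a*e, d+e}
  B5:   IN={a*e, d+e}   OUT={}
  B6:   IN={}   OUT={a+b}

Merge at B6: IN[B6] = OUT[B5] = {}
Applying B6's transfer function to that IN value gives OUT[B6] (row B6 above).

Answer: {a+b}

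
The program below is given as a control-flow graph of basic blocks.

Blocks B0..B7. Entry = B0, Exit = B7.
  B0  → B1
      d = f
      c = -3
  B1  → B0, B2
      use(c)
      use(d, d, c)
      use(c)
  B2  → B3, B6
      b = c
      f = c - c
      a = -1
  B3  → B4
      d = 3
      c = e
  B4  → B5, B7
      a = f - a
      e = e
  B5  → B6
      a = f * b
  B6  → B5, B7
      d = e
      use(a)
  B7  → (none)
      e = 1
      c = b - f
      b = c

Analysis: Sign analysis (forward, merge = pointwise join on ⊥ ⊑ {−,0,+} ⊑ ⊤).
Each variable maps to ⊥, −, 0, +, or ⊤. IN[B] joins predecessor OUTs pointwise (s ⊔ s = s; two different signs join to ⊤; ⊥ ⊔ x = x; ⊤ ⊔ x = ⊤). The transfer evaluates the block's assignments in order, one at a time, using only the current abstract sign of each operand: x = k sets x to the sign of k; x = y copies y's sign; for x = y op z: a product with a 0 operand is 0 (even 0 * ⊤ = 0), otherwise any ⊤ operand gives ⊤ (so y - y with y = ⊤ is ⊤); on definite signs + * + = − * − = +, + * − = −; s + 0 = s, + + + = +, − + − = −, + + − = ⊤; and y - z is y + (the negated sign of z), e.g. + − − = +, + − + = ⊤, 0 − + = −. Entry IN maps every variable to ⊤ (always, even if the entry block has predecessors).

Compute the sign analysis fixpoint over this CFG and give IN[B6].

Answer: {a: ⊤, b: -, c: ⊤, d: ⊤, e: ⊤, f: ⊤}

Trace:
Per-block solution:
  B0:  IN=(all ⊤)  OUT={c:-; rest ⊤}
  B1:  IN={c:-; rest ⊤}  OUT={c:-; rest ⊤}
  B2:  IN={c:-; rest ⊤}  OUT={a:-, b:-, c:-; rest ⊤}
  B3:  IN={a:-, b:-, c:-; rest ⊤}  OUT={a:-, b:-, d:+; rest ⊤}
  B4:  IN={a:-, b:-, d:+; rest ⊤}  OUT={b:-, d:+; rest ⊤}
  B5:  IN={b:-; rest ⊤}  OUT={b:-; rest ⊤}
  B6:  IN={b:-; rest ⊤}  OUT={b:-; rest ⊤}
  B7:  IN={b:-; rest ⊤}  OUT={e:+; rest ⊤}

Merge at B6: IN[B6] = OUT[B2] ⊔ OUT[B5] = {a: ⊤, b: -, c: ⊤, d: ⊤, e: ⊤, f: ⊤}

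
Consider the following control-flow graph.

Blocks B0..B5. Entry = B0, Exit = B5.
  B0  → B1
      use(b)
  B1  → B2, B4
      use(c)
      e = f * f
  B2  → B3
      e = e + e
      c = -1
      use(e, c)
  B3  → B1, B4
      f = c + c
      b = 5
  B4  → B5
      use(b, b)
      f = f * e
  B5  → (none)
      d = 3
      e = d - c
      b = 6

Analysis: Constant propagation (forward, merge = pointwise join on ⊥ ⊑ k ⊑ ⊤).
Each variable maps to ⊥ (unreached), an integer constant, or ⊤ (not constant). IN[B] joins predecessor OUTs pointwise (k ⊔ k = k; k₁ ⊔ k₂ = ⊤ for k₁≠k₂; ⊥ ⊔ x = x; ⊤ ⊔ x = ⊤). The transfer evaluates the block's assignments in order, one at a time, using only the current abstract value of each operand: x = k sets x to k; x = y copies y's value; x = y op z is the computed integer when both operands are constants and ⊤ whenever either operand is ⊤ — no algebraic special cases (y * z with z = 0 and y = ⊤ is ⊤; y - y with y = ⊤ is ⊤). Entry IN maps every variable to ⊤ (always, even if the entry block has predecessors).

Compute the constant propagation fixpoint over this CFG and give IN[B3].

Converged values:
  B0:  IN=(all ⊤)  OUT=(all ⊤)
  B1:  IN=(all ⊤)  OUT=(all ⊤)
  B2:  IN=(all ⊤)  OUT={c:-1; rest ⊤}
  B3:  IN={c:-1; rest ⊤}  OUT={b:5, c:-1, f:-2; rest ⊤}
  B4:  IN=(all ⊤)  OUT=(all ⊤)
  B5:  IN=(all ⊤)  OUT={b:6, d:3; rest ⊤}

Merge at B3: IN[B3] = OUT[B2] = {a: ⊤, b: ⊤, c: -1, d: ⊤, e: ⊤, f: ⊤}

Answer: {a: ⊤, b: ⊤, c: -1, d: ⊤, e: ⊤, f: ⊤}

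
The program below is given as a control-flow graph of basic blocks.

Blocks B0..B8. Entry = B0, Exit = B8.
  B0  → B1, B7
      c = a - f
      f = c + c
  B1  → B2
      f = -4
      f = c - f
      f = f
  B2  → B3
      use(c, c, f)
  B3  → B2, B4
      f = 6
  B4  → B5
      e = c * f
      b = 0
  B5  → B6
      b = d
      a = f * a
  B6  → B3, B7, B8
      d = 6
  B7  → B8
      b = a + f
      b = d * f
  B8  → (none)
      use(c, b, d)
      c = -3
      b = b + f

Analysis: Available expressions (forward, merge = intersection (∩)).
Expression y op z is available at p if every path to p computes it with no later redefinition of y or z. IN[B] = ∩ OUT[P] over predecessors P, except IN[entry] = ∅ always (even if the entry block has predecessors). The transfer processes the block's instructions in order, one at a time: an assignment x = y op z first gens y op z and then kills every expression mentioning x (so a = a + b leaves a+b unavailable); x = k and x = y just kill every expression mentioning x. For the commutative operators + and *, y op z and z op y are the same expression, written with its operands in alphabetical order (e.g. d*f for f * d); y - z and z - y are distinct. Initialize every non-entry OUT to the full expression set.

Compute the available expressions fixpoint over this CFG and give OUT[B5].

Answer: {c*f, c+c}

Derivation:
Per-block solution:
  B0:   IN={}   OUT={c+c}
  B1:   IN={c+c}   OUT={c+c}
  B2:   IN={c+c}   OUT={c+c}
  B3:   IN={c+c}   OUT={c+c}
  B4:   IN={c+c}   OUT={c*f, c+c}
  B5:   IN={c*f, c+c}   OUT={c*f, c+c}
  B6:   IN={c*f, c+c}   OUT={c*f, c+c}
  B7:   IN={c+c}   OUT={a+f, c+c, d*f}
  B8:   IN={c+c}   OUT={}

Merge at B5: IN[B5] = OUT[B4] = {c*f, c+c}
Applying B5's transfer function to that IN value gives OUT[B5] (row B5 above).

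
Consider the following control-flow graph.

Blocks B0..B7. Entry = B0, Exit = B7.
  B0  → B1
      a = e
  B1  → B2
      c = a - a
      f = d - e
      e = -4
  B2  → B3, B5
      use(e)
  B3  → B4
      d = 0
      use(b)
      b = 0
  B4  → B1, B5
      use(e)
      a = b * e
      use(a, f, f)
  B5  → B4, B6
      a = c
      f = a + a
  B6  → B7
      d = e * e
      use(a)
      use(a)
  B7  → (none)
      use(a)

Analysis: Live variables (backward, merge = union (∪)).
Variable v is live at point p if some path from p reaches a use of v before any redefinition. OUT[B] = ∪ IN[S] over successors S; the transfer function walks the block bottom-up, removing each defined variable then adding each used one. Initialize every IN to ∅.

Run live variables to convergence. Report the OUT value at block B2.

Fixpoint table:
  B0:  IN={b, d, e}  OUT={a, b, d, e}
  B1:  IN={a, b, d, e}  OUT={b, c, d, e, f}
  B2:  IN={b, c, d, e, f}  OUT={b, c, d, e, f}
  B3:  IN={b, c, e, f}  OUT={b, c, d, e, f}
  B4:  IN={b, c, d, e, f}  OUT={a, b, c, d, e}
  B5:  IN={b, c, d, e}  OUT={a, b, c, d, e, f}
  B6:  IN={a, e}  OUT={a}
  B7:  IN={a}  OUT={}

Merge at B2: OUT[B2] = IN[B3] ⊔ IN[B5] = {b, c, d, e, f}

Answer: {b, c, d, e, f}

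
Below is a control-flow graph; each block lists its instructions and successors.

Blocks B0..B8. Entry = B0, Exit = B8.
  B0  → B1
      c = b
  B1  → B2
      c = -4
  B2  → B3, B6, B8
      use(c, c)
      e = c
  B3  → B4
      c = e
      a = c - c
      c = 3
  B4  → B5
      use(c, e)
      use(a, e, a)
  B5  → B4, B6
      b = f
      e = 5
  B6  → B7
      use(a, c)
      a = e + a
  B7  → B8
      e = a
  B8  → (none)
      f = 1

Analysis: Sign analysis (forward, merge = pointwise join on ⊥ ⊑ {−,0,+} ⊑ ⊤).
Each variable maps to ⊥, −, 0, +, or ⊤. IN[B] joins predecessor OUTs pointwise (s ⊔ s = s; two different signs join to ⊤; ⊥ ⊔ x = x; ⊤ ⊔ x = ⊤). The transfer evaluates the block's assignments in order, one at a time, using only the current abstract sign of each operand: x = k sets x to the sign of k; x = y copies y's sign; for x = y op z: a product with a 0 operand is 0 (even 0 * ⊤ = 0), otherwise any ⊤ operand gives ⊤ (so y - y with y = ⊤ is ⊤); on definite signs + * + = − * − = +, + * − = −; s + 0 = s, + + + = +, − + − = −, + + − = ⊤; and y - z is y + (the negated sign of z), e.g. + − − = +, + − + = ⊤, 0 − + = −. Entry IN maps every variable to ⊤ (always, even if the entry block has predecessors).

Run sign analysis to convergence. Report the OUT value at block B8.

Answer: {a: ⊤, b: ⊤, c: ⊤, d: ⊤, e: ⊤, f: +}

Derivation:
Converged values:
  B0:  IN=(all ⊤)  OUT=(all ⊤)
  B1:  IN=(all ⊤)  OUT={c:-; rest ⊤}
  B2:  IN={c:-; rest ⊤}  OUT={c:-, e:-; rest ⊤}
  B3:  IN={c:-, e:-; rest ⊤}  OUT={c:+, e:-; rest ⊤}
  B4:  IN={c:+; rest ⊤}  OUT={c:+; rest ⊤}
  B5:  IN={c:+; rest ⊤}  OUT={c:+, e:+; rest ⊤}
  B6:  IN=(all ⊤)  OUT=(all ⊤)
  B7:  IN=(all ⊤)  OUT=(all ⊤)
  B8:  IN=(all ⊤)  OUT={f:+; rest ⊤}

Merge at B8: IN[B8] = OUT[B2] ⊔ OUT[B7] = {a: ⊤, b: ⊤, c: ⊤, d: ⊤, e: ⊤, f: ⊤}
Applying B8's transfer function to that IN value gives OUT[B8] (row B8 above).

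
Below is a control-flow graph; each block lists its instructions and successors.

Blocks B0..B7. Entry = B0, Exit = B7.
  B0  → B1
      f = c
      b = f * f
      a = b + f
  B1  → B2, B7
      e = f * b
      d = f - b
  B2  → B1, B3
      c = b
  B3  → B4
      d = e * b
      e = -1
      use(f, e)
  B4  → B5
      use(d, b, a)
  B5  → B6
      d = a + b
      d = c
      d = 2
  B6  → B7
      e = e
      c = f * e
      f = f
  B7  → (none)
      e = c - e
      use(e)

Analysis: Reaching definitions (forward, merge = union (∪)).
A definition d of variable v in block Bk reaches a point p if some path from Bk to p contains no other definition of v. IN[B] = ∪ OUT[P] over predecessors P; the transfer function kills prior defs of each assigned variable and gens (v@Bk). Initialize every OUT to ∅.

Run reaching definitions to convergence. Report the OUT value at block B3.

Answer: {a@B0, b@B0, c@B2, d@B3, e@B3, f@B0}

Derivation:
Per-block solution:
  B0:   IN={}   OUT={a@B0, b@B0, f@B0}
  B1:   IN={a@B0, b@B0, c@B2, d@B1, e@B1, f@B0}   OUT={a@B0, b@B0, c@B2, d@B1, e@B1, f@B0}
  B2:   IN={a@B0, b@B0, c@B2, d@B1, e@B1, f@B0}   OUT={a@B0, b@B0, c@B2, d@B1, e@B1, f@B0}
  B3:   IN={a@B0, b@B0, c@B2, d@B1, e@B1, f@B0}   OUT={a@B0, b@B0, c@B2, d@B3, e@B3, f@B0}
  B4:   IN={a@B0, b@B0, c@B2, d@B3, e@B3, f@B0}   OUT={a@B0, b@B0, c@B2, d@B3, e@B3, f@B0}
  B5:   IN={a@B0, b@B0, c@B2, d@B3, e@B3, f@B0}   OUT={a@B0, b@B0, c@B2, d@B5, e@B3, f@B0}
  B6:   IN={a@B0, b@B0, c@B2, d@B5, e@B3, f@B0}   OUT={a@B0, b@B0, c@B6, d@B5, e@B6, f@B6}
  B7:   IN={a@B0, b@B0, c@B2, c@B6, d@B1, d@B5, e@B1, e@B6, f@B0, f@B6}   OUT={a@B0, b@B0, c@B2, c@B6, d@B1, d@B5, e@B7, f@B0, f@B6}

Merge at B3: IN[B3] = OUT[B2] = {a@B0, b@B0, c@B2, d@B1, e@B1, f@B0}
Applying B3's transfer function to that IN value gives OUT[B3] (row B3 above).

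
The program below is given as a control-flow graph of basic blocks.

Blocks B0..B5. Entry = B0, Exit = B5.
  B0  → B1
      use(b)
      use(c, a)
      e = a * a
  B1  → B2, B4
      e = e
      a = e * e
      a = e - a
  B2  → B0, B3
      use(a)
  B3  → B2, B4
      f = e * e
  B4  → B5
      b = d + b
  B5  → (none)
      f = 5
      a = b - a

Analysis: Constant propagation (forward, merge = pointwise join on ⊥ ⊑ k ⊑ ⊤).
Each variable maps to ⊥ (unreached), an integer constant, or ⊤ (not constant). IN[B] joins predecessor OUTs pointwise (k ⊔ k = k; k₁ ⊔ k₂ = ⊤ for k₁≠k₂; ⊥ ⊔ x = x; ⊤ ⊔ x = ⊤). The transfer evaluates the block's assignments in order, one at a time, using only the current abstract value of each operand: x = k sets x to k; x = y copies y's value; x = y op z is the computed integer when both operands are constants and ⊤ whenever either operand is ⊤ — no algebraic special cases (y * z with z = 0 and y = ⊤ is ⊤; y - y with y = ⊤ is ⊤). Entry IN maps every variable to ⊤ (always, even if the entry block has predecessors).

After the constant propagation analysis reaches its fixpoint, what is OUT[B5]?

Answer: {a: ⊤, b: ⊤, c: ⊤, d: ⊤, e: ⊤, f: 5}

Trace:
Converged values:
  B0:   IN=(all ⊤)   OUT=(all ⊤)
  B1:   IN=(all ⊤)   OUT=(all ⊤)
  B2:   IN=(all ⊤)   OUT=(all ⊤)
  B3:   IN=(all ⊤)   OUT=(all ⊤)
  B4:   IN=(all ⊤)   OUT=(all ⊤)
  B5:   IN=(all ⊤)   OUT={f:5; rest ⊤}

Merge at B5: IN[B5] = OUT[B4] = {a: ⊤, b: ⊤, c: ⊤, d: ⊤, e: ⊤, f: ⊤}
Applying B5's transfer function to that IN value gives OUT[B5] (row B5 above).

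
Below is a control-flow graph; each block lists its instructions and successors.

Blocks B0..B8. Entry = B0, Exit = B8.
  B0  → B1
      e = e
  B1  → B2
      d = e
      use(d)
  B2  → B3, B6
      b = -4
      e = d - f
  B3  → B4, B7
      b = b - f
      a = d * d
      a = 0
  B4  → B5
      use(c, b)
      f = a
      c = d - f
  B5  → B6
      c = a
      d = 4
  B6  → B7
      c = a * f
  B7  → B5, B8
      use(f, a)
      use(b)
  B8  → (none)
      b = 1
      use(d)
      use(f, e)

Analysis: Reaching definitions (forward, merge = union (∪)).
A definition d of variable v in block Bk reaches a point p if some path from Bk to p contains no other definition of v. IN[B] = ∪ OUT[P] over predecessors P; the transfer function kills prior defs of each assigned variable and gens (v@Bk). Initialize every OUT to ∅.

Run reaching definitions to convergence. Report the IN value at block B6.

Answer: {a@B3, b@B2, b@B3, c@B5, d@B1, d@B5, e@B2, f@B4}

Derivation:
Converged values:
  B0:  IN={}  OUT={e@B0}
  B1:  IN={e@B0}  OUT={d@B1, e@B0}
  B2:  IN={d@B1, e@B0}  OUT={b@B2, d@B1, e@B2}
  B3:  IN={b@B2, d@B1, e@B2}  OUT={a@B3, b@B3, d@B1, e@B2}
  B4:  IN={a@B3, b@B3, d@B1, e@B2}  OUT={a@B3, b@B3, c@B4, d@B1, e@B2, f@B4}
  B5:  IN={a@B3, b@B2, b@B3, c@B4, c@B6, d@B1, d@B5, e@B2, f@B4}  OUT={a@B3, b@B2, b@B3, c@B5, d@B5, e@B2, f@B4}
  B6:  IN={a@B3, b@B2, b@B3, c@B5, d@B1, d@B5, e@B2, f@B4}  OUT={a@B3, b@B2, b@B3, c@B6, d@B1, d@B5, e@B2, f@B4}
  B7:  IN={a@B3, b@B2, b@B3, c@B6, d@B1, d@B5, e@B2, f@B4}  OUT={a@B3, b@B2, b@B3, c@B6, d@B1, d@B5, e@B2, f@B4}
  B8:  IN={a@B3, b@B2, b@B3, c@B6, d@B1, d@B5, e@B2, f@B4}  OUT={a@B3, b@B8, c@B6, d@B1, d@B5, e@B2, f@B4}

Merge at B6: IN[B6] = OUT[B2] ⊔ OUT[B5] = {a@B3, b@B2, b@B3, c@B5, d@B1, d@B5, e@B2, f@B4}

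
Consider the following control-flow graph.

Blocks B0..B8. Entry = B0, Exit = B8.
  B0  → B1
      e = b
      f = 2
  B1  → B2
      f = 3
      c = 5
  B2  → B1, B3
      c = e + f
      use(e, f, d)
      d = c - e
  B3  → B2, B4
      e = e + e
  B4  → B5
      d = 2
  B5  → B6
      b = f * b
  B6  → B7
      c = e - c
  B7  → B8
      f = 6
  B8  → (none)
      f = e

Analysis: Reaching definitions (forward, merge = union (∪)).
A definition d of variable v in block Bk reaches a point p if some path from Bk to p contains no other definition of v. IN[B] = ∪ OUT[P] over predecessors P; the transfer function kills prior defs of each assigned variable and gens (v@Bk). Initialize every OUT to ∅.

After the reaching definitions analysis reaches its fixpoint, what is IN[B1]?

Answer: {c@B2, d@B2, e@B0, e@B3, f@B0, f@B1}

Derivation:
Per-block solution:
  B0:  IN={}  OUT={e@B0, f@B0}
  B1:  IN={c@B2, d@B2, e@B0, e@B3, f@B0, f@B1}  OUT={c@B1, d@B2, e@B0, e@B3, f@B1}
  B2:  IN={c@B1, c@B2, d@B2, e@B0, e@B3, f@B1}  OUT={c@B2, d@B2, e@B0, e@B3, f@B1}
  B3:  IN={c@B2, d@B2, e@B0, e@B3, f@B1}  OUT={c@B2, d@B2, e@B3, f@B1}
  B4:  IN={c@B2, d@B2, e@B3, f@B1}  OUT={c@B2, d@B4, e@B3, f@B1}
  B5:  IN={c@B2, d@B4, e@B3, f@B1}  OUT={b@B5, c@B2, d@B4, e@B3, f@B1}
  B6:  IN={b@B5, c@B2, d@B4, e@B3, f@B1}  OUT={b@B5, c@B6, d@B4, e@B3, f@B1}
  B7:  IN={b@B5, c@B6, d@B4, e@B3, f@B1}  OUT={b@B5, c@B6, d@B4, e@B3, f@B7}
  B8:  IN={b@B5, c@B6, d@B4, e@B3, f@B7}  OUT={b@B5, c@B6, d@B4, e@B3, f@B8}

Merge at B1: IN[B1] = OUT[B0] ⊔ OUT[B2] = {c@B2, d@B2, e@B0, e@B3, f@B0, f@B1}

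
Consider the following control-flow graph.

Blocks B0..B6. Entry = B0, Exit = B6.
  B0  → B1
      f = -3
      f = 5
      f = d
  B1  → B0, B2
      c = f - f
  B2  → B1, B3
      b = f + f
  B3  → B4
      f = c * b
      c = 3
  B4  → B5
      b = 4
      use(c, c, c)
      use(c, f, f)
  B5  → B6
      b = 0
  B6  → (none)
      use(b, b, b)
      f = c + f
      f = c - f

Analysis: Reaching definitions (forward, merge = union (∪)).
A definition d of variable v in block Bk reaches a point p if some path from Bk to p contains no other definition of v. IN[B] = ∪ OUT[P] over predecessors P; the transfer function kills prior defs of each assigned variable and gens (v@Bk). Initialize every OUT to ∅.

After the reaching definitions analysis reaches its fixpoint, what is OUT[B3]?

Converged values:
  B0:  IN={b@B2, c@B1, f@B0}  OUT={b@B2, c@B1, f@B0}
  B1:  IN={b@B2, c@B1, f@B0}  OUT={b@B2, c@B1, f@B0}
  B2:  IN={b@B2, c@B1, f@B0}  OUT={b@B2, c@B1, f@B0}
  B3:  IN={b@B2, c@B1, f@B0}  OUT={b@B2, c@B3, f@B3}
  B4:  IN={b@B2, c@B3, f@B3}  OUT={b@B4, c@B3, f@B3}
  B5:  IN={b@B4, c@B3, f@B3}  OUT={b@B5, c@B3, f@B3}
  B6:  IN={b@B5, c@B3, f@B3}  OUT={b@B5, c@B3, f@B6}

Merge at B3: IN[B3] = OUT[B2] = {b@B2, c@B1, f@B0}
Applying B3's transfer function to that IN value gives OUT[B3] (row B3 above).

Answer: {b@B2, c@B3, f@B3}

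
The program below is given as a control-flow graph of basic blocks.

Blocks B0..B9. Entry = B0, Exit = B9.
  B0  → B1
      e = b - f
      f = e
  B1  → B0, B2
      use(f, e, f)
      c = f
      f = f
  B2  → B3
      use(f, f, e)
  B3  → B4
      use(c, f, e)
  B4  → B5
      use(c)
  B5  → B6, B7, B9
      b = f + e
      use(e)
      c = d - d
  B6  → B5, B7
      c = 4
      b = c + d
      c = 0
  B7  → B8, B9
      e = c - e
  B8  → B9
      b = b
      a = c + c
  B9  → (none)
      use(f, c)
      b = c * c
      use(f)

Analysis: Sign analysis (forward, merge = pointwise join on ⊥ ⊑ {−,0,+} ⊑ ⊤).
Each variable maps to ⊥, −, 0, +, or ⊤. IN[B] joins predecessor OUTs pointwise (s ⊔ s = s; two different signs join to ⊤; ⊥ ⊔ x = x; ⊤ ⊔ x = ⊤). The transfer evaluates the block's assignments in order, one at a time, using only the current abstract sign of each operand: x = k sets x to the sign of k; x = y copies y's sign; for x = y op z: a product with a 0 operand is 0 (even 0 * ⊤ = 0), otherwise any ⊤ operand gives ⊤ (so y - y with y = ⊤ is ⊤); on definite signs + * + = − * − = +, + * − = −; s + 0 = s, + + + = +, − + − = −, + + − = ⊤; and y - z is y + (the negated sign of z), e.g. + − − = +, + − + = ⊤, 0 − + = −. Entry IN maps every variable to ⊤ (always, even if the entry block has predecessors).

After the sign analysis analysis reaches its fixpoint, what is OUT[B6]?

Answer: {a: ⊤, b: ⊤, c: 0, d: ⊤, e: ⊤, f: ⊤}

Working:
Fixpoint table:
  B0: | IN=(all ⊤) | OUT=(all ⊤)
  B1: | IN=(all ⊤) | OUT=(all ⊤)
  B2: | IN=(all ⊤) | OUT=(all ⊤)
  B3: | IN=(all ⊤) | OUT=(all ⊤)
  B4: | IN=(all ⊤) | OUT=(all ⊤)
  B5: | IN=(all ⊤) | OUT=(all ⊤)
  B6: | IN=(all ⊤) | OUT={c:0; rest ⊤}
  B7: | IN=(all ⊤) | OUT=(all ⊤)
  B8: | IN=(all ⊤) | OUT=(all ⊤)
  B9: | IN=(all ⊤) | OUT=(all ⊤)

Merge at B6: IN[B6] = OUT[B5] = {a: ⊤, b: ⊤, c: ⊤, d: ⊤, e: ⊤, f: ⊤}
Applying B6's transfer function to that IN value gives OUT[B6] (row B6 above).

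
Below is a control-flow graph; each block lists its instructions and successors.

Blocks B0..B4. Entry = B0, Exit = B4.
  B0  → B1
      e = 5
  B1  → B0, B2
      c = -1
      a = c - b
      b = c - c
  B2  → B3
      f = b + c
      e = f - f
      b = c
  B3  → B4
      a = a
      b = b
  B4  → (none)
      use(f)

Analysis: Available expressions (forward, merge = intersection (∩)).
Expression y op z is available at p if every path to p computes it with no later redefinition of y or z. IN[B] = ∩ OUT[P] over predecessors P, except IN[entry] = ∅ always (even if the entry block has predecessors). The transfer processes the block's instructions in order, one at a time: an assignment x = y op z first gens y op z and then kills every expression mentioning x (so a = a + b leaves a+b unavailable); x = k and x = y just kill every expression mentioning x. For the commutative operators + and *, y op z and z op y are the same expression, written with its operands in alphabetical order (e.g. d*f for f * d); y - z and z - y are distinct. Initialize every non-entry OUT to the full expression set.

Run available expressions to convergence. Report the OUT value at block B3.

Answer: {c-c, f-f}

Derivation:
Fixpoint table:
  B0:   IN={}   OUT={}
  B1:   IN={}   OUT={c-c}
  B2:   IN={c-c}   OUT={c-c, f-f}
  B3:   IN={c-c, f-f}   OUT={c-c, f-f}
  B4:   IN={c-c, f-f}   OUT={c-c, f-f}

Merge at B3: IN[B3] = OUT[B2] = {c-c, f-f}
Applying B3's transfer function to that IN value gives OUT[B3] (row B3 above).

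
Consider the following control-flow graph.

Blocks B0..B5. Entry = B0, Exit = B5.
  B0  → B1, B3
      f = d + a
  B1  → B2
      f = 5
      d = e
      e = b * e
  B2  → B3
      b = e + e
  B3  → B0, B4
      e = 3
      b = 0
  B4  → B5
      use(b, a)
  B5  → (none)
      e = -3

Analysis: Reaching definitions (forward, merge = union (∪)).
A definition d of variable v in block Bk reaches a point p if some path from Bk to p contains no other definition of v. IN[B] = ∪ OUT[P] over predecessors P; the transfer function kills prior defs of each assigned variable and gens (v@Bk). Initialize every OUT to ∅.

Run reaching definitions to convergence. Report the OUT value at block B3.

Answer: {b@B3, d@B1, e@B3, f@B0, f@B1}

Trace:
Converged values:
  B0: | IN={b@B3, d@B1, e@B3, f@B0, f@B1} | OUT={b@B3, d@B1, e@B3, f@B0}
  B1: | IN={b@B3, d@B1, e@B3, f@B0} | OUT={b@B3, d@B1, e@B1, f@B1}
  B2: | IN={b@B3, d@B1, e@B1, f@B1} | OUT={b@B2, d@B1, e@B1, f@B1}
  B3: | IN={b@B2, b@B3, d@B1, e@B1, e@B3, f@B0, f@B1} | OUT={b@B3, d@B1, e@B3, f@B0, f@B1}
  B4: | IN={b@B3, d@B1, e@B3, f@B0, f@B1} | OUT={b@B3, d@B1, e@B3, f@B0, f@B1}
  B5: | IN={b@B3, d@B1, e@B3, f@B0, f@B1} | OUT={b@B3, d@B1, e@B5, f@B0, f@B1}

Merge at B3: IN[B3] = OUT[B0] ⊔ OUT[B2] = {b@B2, b@B3, d@B1, e@B1, e@B3, f@B0, f@B1}
Applying B3's transfer function to that IN value gives OUT[B3] (row B3 above).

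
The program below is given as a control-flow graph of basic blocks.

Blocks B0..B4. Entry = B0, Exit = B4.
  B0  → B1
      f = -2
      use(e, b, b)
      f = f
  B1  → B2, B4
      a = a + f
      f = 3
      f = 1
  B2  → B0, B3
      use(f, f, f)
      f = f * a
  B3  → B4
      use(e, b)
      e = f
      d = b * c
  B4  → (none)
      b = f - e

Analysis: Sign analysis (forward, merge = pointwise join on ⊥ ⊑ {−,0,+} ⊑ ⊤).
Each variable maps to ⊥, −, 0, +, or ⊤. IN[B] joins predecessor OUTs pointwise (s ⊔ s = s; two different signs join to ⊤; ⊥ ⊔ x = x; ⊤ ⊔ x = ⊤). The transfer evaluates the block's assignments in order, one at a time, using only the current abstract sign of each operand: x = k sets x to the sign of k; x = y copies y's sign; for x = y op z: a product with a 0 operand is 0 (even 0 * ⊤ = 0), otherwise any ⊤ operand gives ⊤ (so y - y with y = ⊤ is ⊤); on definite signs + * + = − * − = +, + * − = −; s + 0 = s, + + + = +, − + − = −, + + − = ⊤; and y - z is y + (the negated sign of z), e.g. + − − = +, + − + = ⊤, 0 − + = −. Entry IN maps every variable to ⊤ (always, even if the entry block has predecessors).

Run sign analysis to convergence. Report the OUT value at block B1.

Per-block solution:
  B0:  IN=(all ⊤)  OUT={f:-; rest ⊤}
  B1:  IN={f:-; rest ⊤}  OUT={f:+; rest ⊤}
  B2:  IN={f:+; rest ⊤}  OUT=(all ⊤)
  B3:  IN=(all ⊤)  OUT=(all ⊤)
  B4:  IN=(all ⊤)  OUT=(all ⊤)

Merge at B1: IN[B1] = OUT[B0] = {a: ⊤, b: ⊤, c: ⊤, d: ⊤, e: ⊤, f: -}
Applying B1's transfer function to that IN value gives OUT[B1] (row B1 above).

Answer: {a: ⊤, b: ⊤, c: ⊤, d: ⊤, e: ⊤, f: +}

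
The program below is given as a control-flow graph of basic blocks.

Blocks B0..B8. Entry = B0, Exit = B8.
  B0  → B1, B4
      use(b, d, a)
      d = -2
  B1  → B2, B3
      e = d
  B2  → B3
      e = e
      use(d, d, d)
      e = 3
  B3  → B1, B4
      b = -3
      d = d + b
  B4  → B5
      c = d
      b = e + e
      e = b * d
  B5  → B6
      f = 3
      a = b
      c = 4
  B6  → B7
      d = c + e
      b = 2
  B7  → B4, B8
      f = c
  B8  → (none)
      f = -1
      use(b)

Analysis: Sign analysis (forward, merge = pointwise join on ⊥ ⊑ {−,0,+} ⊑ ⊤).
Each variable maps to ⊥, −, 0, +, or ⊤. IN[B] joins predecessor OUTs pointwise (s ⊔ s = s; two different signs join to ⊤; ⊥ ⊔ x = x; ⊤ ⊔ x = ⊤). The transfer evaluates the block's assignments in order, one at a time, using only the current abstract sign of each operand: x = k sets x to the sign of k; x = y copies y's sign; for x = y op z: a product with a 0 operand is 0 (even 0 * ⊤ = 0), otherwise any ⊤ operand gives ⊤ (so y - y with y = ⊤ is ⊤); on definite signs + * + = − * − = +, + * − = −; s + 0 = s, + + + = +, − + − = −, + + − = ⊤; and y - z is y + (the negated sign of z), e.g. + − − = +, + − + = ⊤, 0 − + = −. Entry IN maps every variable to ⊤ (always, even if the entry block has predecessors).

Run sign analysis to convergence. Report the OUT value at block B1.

Answer: {a: ⊤, b: ⊤, c: ⊤, d: -, e: -, f: ⊤}

Derivation:
Per-block solution:
  B0:   IN=(all ⊤)   OUT={d:-; rest ⊤}
  B1:   IN={d:-; rest ⊤}   OUT={d:-, e:-; rest ⊤}
  B2:   IN={d:-, e:-; rest ⊤}   OUT={d:-, e:+; rest ⊤}
  B3:   IN={d:-; rest ⊤}   OUT={b:-, d:-; rest ⊤}
  B4:   IN=(all ⊤)   OUT=(all ⊤)
  B5:   IN=(all ⊤)   OUT={c:+, f:+; rest ⊤}
  B6:   IN={c:+, f:+; rest ⊤}   OUT={b:+, c:+, f:+; rest ⊤}
  B7:   IN={b:+, c:+, f:+; rest ⊤}   OUT={b:+, c:+, f:+; rest ⊤}
  B8:   IN={b:+, c:+, f:+; rest ⊤}   OUT={b:+, c:+, f:-; rest ⊤}

Merge at B1: IN[B1] = OUT[B0] ⊔ OUT[B3] = {a: ⊤, b: ⊤, c: ⊤, d: -, e: ⊤, f: ⊤}
Applying B1's transfer function to that IN value gives OUT[B1] (row B1 above).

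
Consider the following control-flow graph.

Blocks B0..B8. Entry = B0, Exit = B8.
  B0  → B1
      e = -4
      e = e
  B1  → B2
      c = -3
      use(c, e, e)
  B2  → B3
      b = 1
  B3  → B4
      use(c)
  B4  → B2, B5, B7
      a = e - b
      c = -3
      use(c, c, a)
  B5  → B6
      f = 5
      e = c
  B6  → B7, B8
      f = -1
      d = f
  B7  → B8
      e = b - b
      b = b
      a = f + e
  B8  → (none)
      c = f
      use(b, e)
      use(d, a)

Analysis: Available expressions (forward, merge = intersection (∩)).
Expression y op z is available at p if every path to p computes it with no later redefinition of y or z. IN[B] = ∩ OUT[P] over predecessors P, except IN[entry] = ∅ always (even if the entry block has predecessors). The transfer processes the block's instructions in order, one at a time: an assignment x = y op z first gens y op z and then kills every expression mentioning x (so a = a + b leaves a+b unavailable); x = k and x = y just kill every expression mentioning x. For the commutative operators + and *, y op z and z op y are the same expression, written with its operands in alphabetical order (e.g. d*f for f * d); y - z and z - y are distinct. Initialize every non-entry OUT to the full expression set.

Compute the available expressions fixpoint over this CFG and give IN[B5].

Converged values:
  B0: | IN={} | OUT={}
  B1: | IN={} | OUT={}
  B2: | IN={} | OUT={}
  B3: | IN={} | OUT={}
  B4: | IN={} | OUT={e-b}
  B5: | IN={e-b} | OUT={}
  B6: | IN={} | OUT={}
  B7: | IN={} | OUT={e+f}
  B8: | IN={} | OUT={}

Merge at B5: IN[B5] = OUT[B4] = {e-b}

Answer: {e-b}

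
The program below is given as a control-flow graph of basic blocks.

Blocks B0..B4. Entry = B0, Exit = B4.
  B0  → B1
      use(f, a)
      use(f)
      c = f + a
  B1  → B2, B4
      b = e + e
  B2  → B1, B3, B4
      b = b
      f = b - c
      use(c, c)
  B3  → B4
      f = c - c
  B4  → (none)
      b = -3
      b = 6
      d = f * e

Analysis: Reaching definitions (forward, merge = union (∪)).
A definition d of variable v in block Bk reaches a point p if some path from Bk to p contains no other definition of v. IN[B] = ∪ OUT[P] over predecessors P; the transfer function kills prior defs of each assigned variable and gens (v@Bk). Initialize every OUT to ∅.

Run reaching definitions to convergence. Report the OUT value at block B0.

Answer: {c@B0}

Derivation:
Fixpoint table:
  B0:   IN={}   OUT={c@B0}
  B1:   IN={b@B2, c@B0, f@B2}   OUT={b@B1, c@B0, f@B2}
  B2:   IN={b@B1, c@B0, f@B2}   OUT={b@B2, c@B0, f@B2}
  B3:   IN={b@B2, c@B0, f@B2}   OUT={b@B2, c@B0, f@B3}
  B4:   IN={b@B1, b@B2, c@B0, f@B2, f@B3}   OUT={b@B4, c@B0, d@B4, f@B2, f@B3}

B0 is the boundary node: IN[B0] = {}
Applying B0's transfer function to that IN value gives OUT[B0] (row B0 above).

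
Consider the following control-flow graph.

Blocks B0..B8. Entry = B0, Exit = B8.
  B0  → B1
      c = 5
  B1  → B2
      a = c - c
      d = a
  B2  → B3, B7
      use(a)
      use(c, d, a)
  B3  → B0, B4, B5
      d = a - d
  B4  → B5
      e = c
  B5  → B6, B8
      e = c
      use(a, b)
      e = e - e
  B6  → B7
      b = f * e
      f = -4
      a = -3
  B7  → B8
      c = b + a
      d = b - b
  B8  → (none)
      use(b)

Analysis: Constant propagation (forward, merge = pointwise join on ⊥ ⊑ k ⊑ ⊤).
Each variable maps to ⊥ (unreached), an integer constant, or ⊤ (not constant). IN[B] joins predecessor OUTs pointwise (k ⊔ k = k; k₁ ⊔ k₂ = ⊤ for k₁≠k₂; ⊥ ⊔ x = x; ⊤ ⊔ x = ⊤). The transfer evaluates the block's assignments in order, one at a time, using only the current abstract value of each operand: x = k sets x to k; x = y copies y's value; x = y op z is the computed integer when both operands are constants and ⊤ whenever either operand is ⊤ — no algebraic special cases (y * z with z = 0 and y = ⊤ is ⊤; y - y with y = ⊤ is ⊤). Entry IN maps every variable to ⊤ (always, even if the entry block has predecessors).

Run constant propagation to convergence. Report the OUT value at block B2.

Fixpoint table:
  B0: | IN=(all ⊤) | OUT={c:5; rest ⊤}
  B1: | IN={c:5; rest ⊤} | OUT={a:0, c:5, d:0; rest ⊤}
  B2: | IN={a:0, c:5, d:0; rest ⊤} | OUT={a:0, c:5, d:0; rest ⊤}
  B3: | IN={a:0, c:5, d:0; rest ⊤} | OUT={a:0, c:5, d:0; rest ⊤}
  B4: | IN={a:0, c:5, d:0; rest ⊤} | OUT={a:0, c:5, d:0, e:5; rest ⊤}
  B5: | IN={a:0, c:5, d:0; rest ⊤} | OUT={a:0, c:5, d:0, e:0; rest ⊤}
  B6: | IN={a:0, c:5, d:0, e:0; rest ⊤} | OUT={a:-3, c:5, d:0, e:0, f:-4; rest ⊤}
  B7: | IN={c:5, d:0; rest ⊤} | OUT=(all ⊤)
  B8: | IN=(all ⊤) | OUT=(all ⊤)

Merge at B2: IN[B2] = OUT[B1] = {a: 0, b: ⊤, c: 5, d: 0, e: ⊤, f: ⊤}
Applying B2's transfer function to that IN value gives OUT[B2] (row B2 above).

Answer: {a: 0, b: ⊤, c: 5, d: 0, e: ⊤, f: ⊤}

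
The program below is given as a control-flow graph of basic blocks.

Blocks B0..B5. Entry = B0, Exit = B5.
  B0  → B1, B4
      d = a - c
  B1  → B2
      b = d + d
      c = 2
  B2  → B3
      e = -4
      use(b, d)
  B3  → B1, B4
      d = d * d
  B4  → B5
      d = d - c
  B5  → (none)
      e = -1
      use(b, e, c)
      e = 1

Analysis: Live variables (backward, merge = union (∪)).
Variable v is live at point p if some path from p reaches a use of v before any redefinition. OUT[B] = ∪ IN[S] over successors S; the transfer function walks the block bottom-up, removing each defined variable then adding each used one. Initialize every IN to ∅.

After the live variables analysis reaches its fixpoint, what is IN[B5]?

Per-block solution:
  B0: | IN={a, b, c} | OUT={b, c, d}
  B1: | IN={d} | OUT={b, c, d}
  B2: | IN={b, c, d} | OUT={b, c, d}
  B3: | IN={b, c, d} | OUT={b, c, d}
  B4: | IN={b, c, d} | OUT={b, c}
  B5: | IN={b, c} | OUT={}

B5 is the boundary node: OUT[B5] = {}
Applying B5's transfer function to that OUT value gives IN[B5] (row B5 above).

Answer: {b, c}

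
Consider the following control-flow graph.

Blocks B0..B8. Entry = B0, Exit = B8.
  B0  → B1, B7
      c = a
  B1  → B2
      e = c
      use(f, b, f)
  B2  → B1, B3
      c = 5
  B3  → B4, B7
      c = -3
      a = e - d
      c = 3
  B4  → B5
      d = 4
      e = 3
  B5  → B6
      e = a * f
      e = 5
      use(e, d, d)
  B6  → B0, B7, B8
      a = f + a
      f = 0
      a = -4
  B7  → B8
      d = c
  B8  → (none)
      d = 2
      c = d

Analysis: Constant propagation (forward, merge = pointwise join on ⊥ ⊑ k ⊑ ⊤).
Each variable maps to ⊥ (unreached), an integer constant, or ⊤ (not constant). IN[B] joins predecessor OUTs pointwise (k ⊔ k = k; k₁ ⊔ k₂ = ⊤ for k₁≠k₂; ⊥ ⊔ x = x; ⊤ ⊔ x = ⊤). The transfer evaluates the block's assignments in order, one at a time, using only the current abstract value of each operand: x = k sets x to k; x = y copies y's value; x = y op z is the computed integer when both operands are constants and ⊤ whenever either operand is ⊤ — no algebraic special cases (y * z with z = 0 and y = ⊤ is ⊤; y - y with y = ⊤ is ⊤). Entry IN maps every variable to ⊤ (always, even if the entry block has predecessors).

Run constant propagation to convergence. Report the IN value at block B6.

Answer: {a: ⊤, b: ⊤, c: 3, d: 4, e: 5, f: ⊤}

Derivation:
Per-block solution:
  B0: | IN=(all ⊤) | OUT=(all ⊤)
  B1: | IN=(all ⊤) | OUT=(all ⊤)
  B2: | IN=(all ⊤) | OUT={c:5; rest ⊤}
  B3: | IN={c:5; rest ⊤} | OUT={c:3; rest ⊤}
  B4: | IN={c:3; rest ⊤} | OUT={c:3, d:4, e:3; rest ⊤}
  B5: | IN={c:3, d:4, e:3; rest ⊤} | OUT={c:3, d:4, e:5; rest ⊤}
  B6: | IN={c:3, d:4, e:5; rest ⊤} | OUT={a:-4, c:3, d:4, e:5, f:0; rest ⊤}
  B7: | IN=(all ⊤) | OUT=(all ⊤)
  B8: | IN=(all ⊤) | OUT={c:2, d:2; rest ⊤}

Merge at B6: IN[B6] = OUT[B5] = {a: ⊤, b: ⊤, c: 3, d: 4, e: 5, f: ⊤}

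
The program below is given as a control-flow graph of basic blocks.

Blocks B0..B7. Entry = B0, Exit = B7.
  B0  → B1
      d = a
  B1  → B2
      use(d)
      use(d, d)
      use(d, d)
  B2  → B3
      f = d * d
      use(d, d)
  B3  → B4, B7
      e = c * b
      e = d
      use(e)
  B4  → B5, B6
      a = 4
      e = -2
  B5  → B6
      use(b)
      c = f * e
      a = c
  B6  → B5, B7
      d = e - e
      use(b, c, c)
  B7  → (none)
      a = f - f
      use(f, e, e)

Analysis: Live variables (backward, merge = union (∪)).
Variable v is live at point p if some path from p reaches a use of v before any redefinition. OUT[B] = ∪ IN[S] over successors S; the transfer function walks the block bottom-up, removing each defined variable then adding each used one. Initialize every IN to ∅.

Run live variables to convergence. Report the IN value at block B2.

Answer: {b, c, d}

Derivation:
Per-block solution:
  B0: | IN={a, b, c} | OUT={b, c, d}
  B1: | IN={b, c, d} | OUT={b, c, d}
  B2: | IN={b, c, d} | OUT={b, c, d, f}
  B3: | IN={b, c, d, f} | OUT={b, c, e, f}
  B4: | IN={b, c, f} | OUT={b, c, e, f}
  B5: | IN={b, e, f} | OUT={b, c, e, f}
  B6: | IN={b, c, e, f} | OUT={b, e, f}
  B7: | IN={e, f} | OUT={}

Merge at B2: OUT[B2] = IN[B3] = {b, c, d, f}
Applying B2's transfer function to that OUT value gives IN[B2] (row B2 above).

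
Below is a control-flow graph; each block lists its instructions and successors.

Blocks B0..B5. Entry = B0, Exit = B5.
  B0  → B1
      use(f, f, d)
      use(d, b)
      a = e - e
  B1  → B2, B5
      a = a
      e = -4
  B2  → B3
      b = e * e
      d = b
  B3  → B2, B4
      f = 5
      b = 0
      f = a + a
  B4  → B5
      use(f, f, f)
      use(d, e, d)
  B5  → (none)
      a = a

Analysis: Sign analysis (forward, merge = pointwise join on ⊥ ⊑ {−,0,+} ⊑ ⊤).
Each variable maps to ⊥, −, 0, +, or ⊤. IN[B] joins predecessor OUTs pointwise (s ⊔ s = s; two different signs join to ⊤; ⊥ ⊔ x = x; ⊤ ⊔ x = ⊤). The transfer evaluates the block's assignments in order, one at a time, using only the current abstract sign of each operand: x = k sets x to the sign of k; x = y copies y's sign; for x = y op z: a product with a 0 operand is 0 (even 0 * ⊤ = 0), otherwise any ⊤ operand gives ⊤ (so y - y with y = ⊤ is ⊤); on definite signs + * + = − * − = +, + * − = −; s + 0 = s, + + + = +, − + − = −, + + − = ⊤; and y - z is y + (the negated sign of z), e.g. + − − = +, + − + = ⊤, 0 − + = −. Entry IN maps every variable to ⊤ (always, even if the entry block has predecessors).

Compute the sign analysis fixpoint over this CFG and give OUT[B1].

Answer: {a: ⊤, b: ⊤, c: ⊤, d: ⊤, e: -, f: ⊤}

Derivation:
Per-block solution:
  B0:  IN=(all ⊤)  OUT=(all ⊤)
  B1:  IN=(all ⊤)  OUT={e:-; rest ⊤}
  B2:  IN={e:-; rest ⊤}  OUT={b:+, d:+, e:-; rest ⊤}
  B3:  IN={b:+, d:+, e:-; rest ⊤}  OUT={b:0, d:+, e:-; rest ⊤}
  B4:  IN={b:0, d:+, e:-; rest ⊤}  OUT={b:0, d:+, e:-; rest ⊤}
  B5:  IN={e:-; rest ⊤}  OUT={e:-; rest ⊤}

Merge at B1: IN[B1] = OUT[B0] = {a: ⊤, b: ⊤, c: ⊤, d: ⊤, e: ⊤, f: ⊤}
Applying B1's transfer function to that IN value gives OUT[B1] (row B1 above).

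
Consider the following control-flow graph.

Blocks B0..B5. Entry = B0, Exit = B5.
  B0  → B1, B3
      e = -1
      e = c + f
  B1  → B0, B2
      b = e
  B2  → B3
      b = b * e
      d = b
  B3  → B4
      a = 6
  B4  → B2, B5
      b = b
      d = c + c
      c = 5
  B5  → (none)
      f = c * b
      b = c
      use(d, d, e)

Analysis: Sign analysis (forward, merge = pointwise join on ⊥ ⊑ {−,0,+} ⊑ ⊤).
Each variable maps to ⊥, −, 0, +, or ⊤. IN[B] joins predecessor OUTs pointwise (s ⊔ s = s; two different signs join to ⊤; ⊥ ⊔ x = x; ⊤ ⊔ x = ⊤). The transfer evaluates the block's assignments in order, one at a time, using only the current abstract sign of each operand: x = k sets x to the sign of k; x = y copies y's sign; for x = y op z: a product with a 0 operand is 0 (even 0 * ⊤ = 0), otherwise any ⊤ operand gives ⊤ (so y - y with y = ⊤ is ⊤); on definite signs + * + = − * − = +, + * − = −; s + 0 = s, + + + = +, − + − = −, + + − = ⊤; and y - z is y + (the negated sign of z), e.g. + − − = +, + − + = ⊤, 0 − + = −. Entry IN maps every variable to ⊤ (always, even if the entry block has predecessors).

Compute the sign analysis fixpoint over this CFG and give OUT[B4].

Fixpoint table:
  B0: | IN=(all ⊤) | OUT=(all ⊤)
  B1: | IN=(all ⊤) | OUT=(all ⊤)
  B2: | IN=(all ⊤) | OUT=(all ⊤)
  B3: | IN=(all ⊤) | OUT={a:+; rest ⊤}
  B4: | IN={a:+; rest ⊤} | OUT={a:+, c:+; rest ⊤}
  B5: | IN={a:+, c:+; rest ⊤} | OUT={a:+, b:+, c:+; rest ⊤}

Merge at B4: IN[B4] = OUT[B3] = {a: +, b: ⊤, c: ⊤, d: ⊤, e: ⊤, f: ⊤}
Applying B4's transfer function to that IN value gives OUT[B4] (row B4 above).

Answer: {a: +, b: ⊤, c: +, d: ⊤, e: ⊤, f: ⊤}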